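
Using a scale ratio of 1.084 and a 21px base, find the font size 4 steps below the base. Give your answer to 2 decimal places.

21.0 ÷ 1.084⁴ = 21.0 ÷ 1.38076 ≈ 15.21

15.21px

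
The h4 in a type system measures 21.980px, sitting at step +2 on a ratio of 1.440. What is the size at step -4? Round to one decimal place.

2.5px

21.980 ÷ 1.440⁶ = 21.980 ÷ 8.91610 ≈ 2.465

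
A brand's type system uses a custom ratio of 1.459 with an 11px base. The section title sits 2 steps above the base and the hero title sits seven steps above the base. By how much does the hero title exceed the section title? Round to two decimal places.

Step 2: 11.0 × 1.459² = 23.4155px
Step 7: 11.0 × 1.459⁷ = 154.8031px
Difference: 154.8031 − 23.4155 = 131.3876px

131.39px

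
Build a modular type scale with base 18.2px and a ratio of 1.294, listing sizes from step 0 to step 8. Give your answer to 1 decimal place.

18.2px, 23.6px, 30.5px, 39.4px, 51.0px, 66.0px, 85.4px, 110.6px, 143.1px

Step 0: 18.2px
Step 1: 18.2 × 1.294 = 23.6
Step 2: 18.2 × 1.294² = 30.5
Step 3: 18.2 × 1.294³ = 39.4
Step 4: 18.2 × 1.294⁴ = 51.0
Step 5: 18.2 × 1.294⁵ = 66.0
Step 6: 18.2 × 1.294⁶ = 85.4
Step 7: 18.2 × 1.294⁷ = 110.6
Step 8: 18.2 × 1.294⁸ = 143.1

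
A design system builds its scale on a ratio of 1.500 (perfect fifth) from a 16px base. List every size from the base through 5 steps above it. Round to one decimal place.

16.0px, 24.0px, 36.0px, 54.0px, 81.0px, 121.5px

Step 0: 16px
Step 1: 16.0 × 1.500 = 24.0
Step 2: 16.0 × 1.500² = 36.0
Step 3: 16.0 × 1.500³ = 54.0
Step 4: 16.0 × 1.500⁴ = 81.0
Step 5: 16.0 × 1.500⁵ = 121.5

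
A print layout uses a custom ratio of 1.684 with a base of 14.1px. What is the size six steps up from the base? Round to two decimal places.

14.1 × 1.684⁶ = 14.1 × 22.80618 ≈ 321.57

321.57px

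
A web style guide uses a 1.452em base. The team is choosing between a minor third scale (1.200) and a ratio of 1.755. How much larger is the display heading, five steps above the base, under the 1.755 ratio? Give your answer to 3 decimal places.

Minor third: 1.452 × 1.200⁵ = 3.61304em
At 1.755: 1.452 × 1.755⁵ = 24.17421em
Difference: 24.17421 − 3.61304 = 20.56117em

20.561em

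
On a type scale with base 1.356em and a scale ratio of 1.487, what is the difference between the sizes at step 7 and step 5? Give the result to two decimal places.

Step 5: 1.356 × 1.487⁵ = 9.8586em
Step 7: 1.356 × 1.487⁷ = 21.7990em
Difference: 21.7990 − 9.8586 = 11.9404em

11.94em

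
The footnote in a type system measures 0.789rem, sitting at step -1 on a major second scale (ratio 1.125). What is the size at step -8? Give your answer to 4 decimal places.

0.3459rem

0.789 ÷ 1.125⁷ = 0.789 ÷ 2.28070 ≈ 0.3459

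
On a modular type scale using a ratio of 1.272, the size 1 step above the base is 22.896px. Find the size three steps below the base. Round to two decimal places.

The gap is -3 − (1) = -4 steps, so the factor is 1.272^-4.
22.896 ÷ 1.272⁴ = 22.896 ÷ 2.61787 ≈ 8.746

8.75px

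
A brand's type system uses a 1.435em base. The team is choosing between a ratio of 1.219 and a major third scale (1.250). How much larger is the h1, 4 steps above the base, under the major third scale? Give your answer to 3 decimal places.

0.335em

At 1.219: 1.435 × 1.219⁴ = 3.16859em
Major third: 1.435 × 1.250⁴ = 3.50342em
Difference: 3.50342 − 3.16859 = 0.33483em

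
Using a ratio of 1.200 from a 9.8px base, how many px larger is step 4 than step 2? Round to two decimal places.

6.21px

Step 2: 9.8 × 1.200² = 14.1120px
Step 4: 9.8 × 1.200⁴ = 20.3213px
Difference: 20.3213 − 14.1120 = 6.2093px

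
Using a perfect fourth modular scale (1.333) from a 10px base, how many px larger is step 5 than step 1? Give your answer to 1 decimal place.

Step 1: 10.0 × 1.333 = 13.330px
Step 5: 10.0 × 1.333⁵ = 42.087px
Difference: 42.087 − 13.330 = 28.757px

28.8px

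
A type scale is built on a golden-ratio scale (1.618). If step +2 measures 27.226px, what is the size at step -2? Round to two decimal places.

3.97px

Moving from step +2 to step -2 is 4 steps down, so divide by r⁴.
27.226 ÷ 1.618⁴ = 27.226 ÷ 6.85353 ≈ 3.973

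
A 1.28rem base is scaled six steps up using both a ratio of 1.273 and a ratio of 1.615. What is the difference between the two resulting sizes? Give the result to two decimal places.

17.26rem

At 1.273: 1.28 × 1.273⁶ = 5.4473rem
At 1.615: 1.28 × 1.615⁶ = 22.7115rem
Difference: 22.7115 − 5.4473 = 17.2642rem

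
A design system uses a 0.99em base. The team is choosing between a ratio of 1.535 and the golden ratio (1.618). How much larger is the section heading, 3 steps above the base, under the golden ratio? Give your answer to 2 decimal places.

At 1.535: 0.99 × 1.535³ = 3.5806em
Golden ratio: 0.99 × 1.618³ = 4.1934em
Difference: 4.1934 − 3.5806 = 0.6128em

0.61em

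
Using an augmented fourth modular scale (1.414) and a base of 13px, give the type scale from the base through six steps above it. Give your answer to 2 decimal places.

Step 0: 13px
Step 1: 13.0 × 1.414 = 18.38
Step 2: 13.0 × 1.414² = 25.99
Step 3: 13.0 × 1.414³ = 36.75
Step 4: 13.0 × 1.414⁴ = 51.97
Step 5: 13.0 × 1.414⁵ = 73.48
Step 6: 13.0 × 1.414⁶ = 103.91

13.00px, 18.38px, 25.99px, 36.75px, 51.97px, 73.48px, 103.91px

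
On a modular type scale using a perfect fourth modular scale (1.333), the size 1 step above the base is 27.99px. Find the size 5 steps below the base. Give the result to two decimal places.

4.99px

The gap is -5 − (1) = -6 steps, so the factor is 1.333^-6.
27.99 ÷ 1.333⁶ = 27.99 ÷ 5.61023 ≈ 4.989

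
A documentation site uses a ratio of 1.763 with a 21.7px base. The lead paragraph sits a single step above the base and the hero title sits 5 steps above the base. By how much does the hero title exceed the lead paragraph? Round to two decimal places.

Step 1: 21.7 × 1.763 = 38.2571px
Step 5: 21.7 × 1.763⁵ = 369.5909px
Difference: 369.5909 − 38.2571 = 331.3338px

331.33px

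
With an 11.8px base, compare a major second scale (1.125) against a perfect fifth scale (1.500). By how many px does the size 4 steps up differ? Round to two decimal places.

40.84px

Major second: 11.8 × 1.125⁴ = 18.9013px
Perfect fifth: 11.8 × 1.500⁴ = 59.7375px
Difference: 59.7375 − 18.9013 = 40.8362px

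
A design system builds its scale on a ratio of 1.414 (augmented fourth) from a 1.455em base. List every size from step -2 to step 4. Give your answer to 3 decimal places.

Step -2: 1.455 ÷ 1.414² = 0.728
Step -1: 1.455 ÷ 1.414 = 1.029
Step 0: 1.455em
Step 1: 1.455 × 1.414 = 2.057
Step 2: 1.455 × 1.414² = 2.909
Step 3: 1.455 × 1.414³ = 4.113
Step 4: 1.455 × 1.414⁴ = 5.816

0.728em, 1.029em, 1.455em, 2.057em, 2.909em, 4.113em, 5.816em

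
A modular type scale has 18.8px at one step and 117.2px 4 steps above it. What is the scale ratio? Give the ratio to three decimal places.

The ratio satisfies 18.8 × r⁴ = 117.2, so r = (117.2 / 18.8)^(1/4).
r = 6.2340^(1/4) ≈ 1.5801

1.580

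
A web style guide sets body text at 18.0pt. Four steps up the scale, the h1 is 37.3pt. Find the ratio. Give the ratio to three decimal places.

r⁴ = 37.3 / 18.0, so r = (37.3/18.0)^(1/4).
r = 2.0722^(1/4) ≈ 1.1998

1.200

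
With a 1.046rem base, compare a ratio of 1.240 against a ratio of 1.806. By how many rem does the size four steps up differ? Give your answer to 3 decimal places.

8.655rem

At 1.240: 1.046 × 1.240⁴ = 2.47297rem
At 1.806: 1.046 × 1.806⁴ = 11.12763rem
Difference: 11.12763 − 2.47297 = 8.65466rem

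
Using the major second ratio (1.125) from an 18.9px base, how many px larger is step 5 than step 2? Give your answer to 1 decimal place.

Step 2: 18.9 × 1.125² = 23.920px
Step 5: 18.9 × 1.125⁵ = 34.058px
Difference: 34.058 − 23.920 = 10.138px

10.1px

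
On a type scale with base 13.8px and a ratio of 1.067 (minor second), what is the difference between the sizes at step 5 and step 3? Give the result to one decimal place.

2.3px

Step 3: 13.8 × 1.067³ = 16.764px
Step 5: 13.8 × 1.067⁵ = 19.085px
Difference: 19.085 − 16.764 = 2.321px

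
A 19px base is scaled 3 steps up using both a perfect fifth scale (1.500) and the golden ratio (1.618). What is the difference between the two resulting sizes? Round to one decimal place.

Perfect fifth: 19.0 × 1.500³ = 64.125px
Golden ratio: 19.0 × 1.618³ = 80.480px
Difference: 80.480 − 64.125 = 16.355px

16.4px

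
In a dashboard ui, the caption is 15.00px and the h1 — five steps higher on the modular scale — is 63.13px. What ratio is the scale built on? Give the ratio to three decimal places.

1.333

r⁵ = 63.13 / 15.00, so r = (63.13/15.00)^(1/5).
r = 4.2087^(1/5) ≈ 1.3330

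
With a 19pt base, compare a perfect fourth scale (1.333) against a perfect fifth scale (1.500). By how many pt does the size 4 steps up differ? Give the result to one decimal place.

Perfect fourth: 19.0 × 1.333⁴ = 59.989pt
Perfect fifth: 19.0 × 1.500⁴ = 96.188pt
Difference: 96.188 − 59.989 = 36.199pt

36.2pt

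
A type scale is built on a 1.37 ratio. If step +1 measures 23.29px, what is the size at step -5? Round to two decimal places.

3.52px

23.29 ÷ 1.37⁶ = 23.29 ÷ 6.61186 ≈ 3.522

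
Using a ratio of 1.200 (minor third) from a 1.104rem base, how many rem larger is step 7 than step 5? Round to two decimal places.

Step 5: 1.104 × 1.200⁵ = 2.7471rem
Step 7: 1.104 × 1.200⁷ = 3.9558rem
Difference: 3.9558 − 2.7471 = 1.2087rem

1.21rem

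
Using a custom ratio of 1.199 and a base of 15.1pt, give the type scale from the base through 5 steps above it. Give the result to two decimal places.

Step 0: 15.1pt
Step 1: 15.1 × 1.199 = 18.10
Step 2: 15.1 × 1.199² = 21.71
Step 3: 15.1 × 1.199³ = 26.03
Step 4: 15.1 × 1.199⁴ = 31.21
Step 5: 15.1 × 1.199⁵ = 37.42

15.10pt, 18.10pt, 21.71pt, 26.03pt, 31.21pt, 37.42pt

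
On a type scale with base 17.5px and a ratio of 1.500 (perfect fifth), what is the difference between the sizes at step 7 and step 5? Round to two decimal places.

166.11px

Step 5: 17.5 × 1.500⁵ = 132.8906px
Step 7: 17.5 × 1.500⁷ = 299.0039px
Difference: 299.0039 − 132.8906 = 166.1133px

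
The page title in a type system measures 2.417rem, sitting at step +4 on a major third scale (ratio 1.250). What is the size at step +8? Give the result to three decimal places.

5.901rem

Moving from step +4 to step +8 is 4 steps up, so multiply by r⁴.
2.417 × 1.250⁴ = 2.417 × 2.44141 ≈ 5.901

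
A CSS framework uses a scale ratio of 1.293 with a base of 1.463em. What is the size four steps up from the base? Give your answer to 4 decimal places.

1.463 × 1.293⁴ = 1.463 × 2.79508 ≈ 4.0892

4.0892em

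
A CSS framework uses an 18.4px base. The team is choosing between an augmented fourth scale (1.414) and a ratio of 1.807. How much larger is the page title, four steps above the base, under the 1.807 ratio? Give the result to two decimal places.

122.62px

Augmented fourth: 18.4 × 1.414⁴ = 73.5556px
At 1.807: 18.4 × 1.807⁴ = 196.1781px
Difference: 196.1781 − 73.5556 = 122.6225px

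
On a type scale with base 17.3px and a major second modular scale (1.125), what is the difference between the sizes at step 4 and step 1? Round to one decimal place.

8.2px

Step 1: 17.3 × 1.125 = 19.463px
Step 4: 17.3 × 1.125⁴ = 27.711px
Difference: 27.711 − 19.463 = 8.248px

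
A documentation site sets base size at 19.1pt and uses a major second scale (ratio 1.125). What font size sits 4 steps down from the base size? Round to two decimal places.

11.92pt

Every step multiplies by the scale ratio.
19.1 ÷ 1.125⁴ = 19.1 ÷ 1.60181 ≈ 11.92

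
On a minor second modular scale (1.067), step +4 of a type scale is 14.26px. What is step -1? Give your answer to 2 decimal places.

The gap is -1 − (4) = -5 steps, so the factor is 1.067^-5.
14.26 ÷ 1.067⁵ = 14.26 ÷ 1.38300 ≈ 10.311

10.31px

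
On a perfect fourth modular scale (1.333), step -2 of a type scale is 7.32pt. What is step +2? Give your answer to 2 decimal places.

23.11pt

7.32 × 1.333⁴ = 7.32 × 3.15733 ≈ 23.112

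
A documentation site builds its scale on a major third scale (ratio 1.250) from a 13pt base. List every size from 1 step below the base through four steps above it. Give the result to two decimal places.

Step -1: 13.0 ÷ 1.250 = 10.40
Step 0: 13pt
Step 1: 13.0 × 1.250 = 16.25
Step 2: 13.0 × 1.250² = 20.31
Step 3: 13.0 × 1.250³ = 25.39
Step 4: 13.0 × 1.250⁴ = 31.74

10.40pt, 13.00pt, 16.25pt, 20.31pt, 25.39pt, 31.74pt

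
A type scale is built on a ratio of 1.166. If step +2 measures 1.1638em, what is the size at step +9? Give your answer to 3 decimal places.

3.410em

1.1638 × 1.166⁷ = 1.1638 × 2.93015 ≈ 3.410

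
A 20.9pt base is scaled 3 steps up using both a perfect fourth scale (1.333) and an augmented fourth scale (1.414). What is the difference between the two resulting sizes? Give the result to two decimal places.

9.58pt

Perfect fourth: 20.9 × 1.333³ = 49.5036pt
Augmented fourth: 20.9 × 1.414³ = 59.0874pt
Difference: 59.0874 − 49.5036 = 9.5838pt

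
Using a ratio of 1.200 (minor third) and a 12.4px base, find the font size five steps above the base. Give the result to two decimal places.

Every step multiplies by the scale ratio.
12.4 × 1.200⁵ = 12.4 × 2.48832 ≈ 30.86

30.86px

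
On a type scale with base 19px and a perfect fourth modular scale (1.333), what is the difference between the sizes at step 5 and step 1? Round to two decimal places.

Step 1: 19.0 × 1.333 = 25.3270px
Step 5: 19.0 × 1.333⁵ = 79.9658px
Difference: 79.9658 − 25.3270 = 54.6388px

54.64px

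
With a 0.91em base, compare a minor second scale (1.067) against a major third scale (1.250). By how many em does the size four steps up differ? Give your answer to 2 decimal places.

Minor second: 0.91 × 1.067⁴ = 1.1795em
Major third: 0.91 × 1.250⁴ = 2.2217em
Difference: 2.2217 − 1.1795 = 1.0422em

1.04em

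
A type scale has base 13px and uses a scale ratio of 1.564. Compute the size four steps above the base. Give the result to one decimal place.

77.8px

A modular type scale is a geometric sequence: sizeₙ = base × rⁿ.
13.0 × 1.564⁴ = 13.0 × 5.98339 ≈ 77.78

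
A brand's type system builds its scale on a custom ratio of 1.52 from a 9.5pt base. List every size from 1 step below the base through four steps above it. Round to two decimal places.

Step -1: 9.5 ÷ 1.52 = 6.25
Step 0: 9.5pt
Step 1: 9.5 × 1.52 = 14.44
Step 2: 9.5 × 1.52² = 21.95
Step 3: 9.5 × 1.52³ = 33.36
Step 4: 9.5 × 1.52⁴ = 50.71

6.25pt, 9.50pt, 14.44pt, 21.95pt, 33.36pt, 50.71pt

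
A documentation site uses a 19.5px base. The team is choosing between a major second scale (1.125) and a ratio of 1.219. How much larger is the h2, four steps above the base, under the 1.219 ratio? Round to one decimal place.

11.8px

Major second: 19.5 × 1.125⁴ = 31.235px
At 1.219: 19.5 × 1.219⁴ = 43.058px
Difference: 43.058 − 31.235 = 11.823px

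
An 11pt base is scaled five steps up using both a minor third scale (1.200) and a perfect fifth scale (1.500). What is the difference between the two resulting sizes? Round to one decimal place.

Minor third: 11.0 × 1.200⁵ = 27.372pt
Perfect fifth: 11.0 × 1.500⁵ = 83.531pt
Difference: 83.531 − 27.372 = 56.159pt

56.2pt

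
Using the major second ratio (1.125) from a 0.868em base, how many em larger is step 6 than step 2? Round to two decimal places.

0.66em

Step 2: 0.868 × 1.125² = 1.0986em
Step 6: 0.868 × 1.125⁶ = 1.7597em
Difference: 1.7597 − 1.0986 = 0.6611em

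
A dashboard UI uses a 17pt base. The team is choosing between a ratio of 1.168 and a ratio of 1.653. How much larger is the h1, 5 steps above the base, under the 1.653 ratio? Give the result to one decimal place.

172.8pt

At 1.168: 17.0 × 1.168⁵ = 36.954pt
At 1.653: 17.0 × 1.653⁵ = 209.804pt
Difference: 209.804 − 36.954 = 172.850pt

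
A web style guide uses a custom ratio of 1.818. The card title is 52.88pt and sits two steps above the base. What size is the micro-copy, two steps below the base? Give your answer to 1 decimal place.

52.88 ÷ 1.818⁴ = 52.88 ÷ 10.92384 ≈ 4.841

4.8pt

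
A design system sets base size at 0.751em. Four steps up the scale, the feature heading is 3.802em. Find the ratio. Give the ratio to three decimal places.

1.500

The ratio satisfies 0.751 × r⁴ = 3.802, so r = (3.802 / 0.751)^(1/4).
r = 5.0626^(1/4) ≈ 1.5000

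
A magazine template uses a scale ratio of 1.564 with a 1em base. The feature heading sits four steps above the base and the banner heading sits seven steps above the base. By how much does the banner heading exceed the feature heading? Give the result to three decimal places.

Step 4: 1.0 × 1.564⁴ = 5.98339em
Step 7: 1.0 × 1.564⁷ = 22.89060em
Difference: 22.89060 − 5.98339 = 16.90721em

16.907em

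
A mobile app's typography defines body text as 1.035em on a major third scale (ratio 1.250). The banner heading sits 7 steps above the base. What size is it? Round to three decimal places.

1.035 × 1.250⁷ = 1.035 × 4.76837 ≈ 4.935

4.935em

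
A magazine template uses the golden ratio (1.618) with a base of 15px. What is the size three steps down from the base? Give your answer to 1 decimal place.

3.5px

15.0 ÷ 1.618³ = 15.0 ÷ 4.23580 ≈ 3.54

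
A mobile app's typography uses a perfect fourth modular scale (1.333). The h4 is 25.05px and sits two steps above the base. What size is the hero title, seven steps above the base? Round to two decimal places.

Moving from step +2 to step +7 is 5 steps up, so multiply by r⁵.
25.05 × 1.333⁵ = 25.05 × 4.20873 ≈ 105.429

105.43px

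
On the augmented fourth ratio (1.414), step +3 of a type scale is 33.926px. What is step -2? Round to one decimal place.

Moving from step +3 to step -2 is 5 steps down, so divide by r⁵.
33.926 ÷ 1.414⁵ = 33.926 ÷ 5.65258 ≈ 6.002

6.0px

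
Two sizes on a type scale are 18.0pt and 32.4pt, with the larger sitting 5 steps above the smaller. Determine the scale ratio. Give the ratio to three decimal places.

1.125

r⁵ = 32.4 / 18.0, so r = (32.4/18.0)^(1/5).
r = 1.8000^(1/5) ≈ 1.1247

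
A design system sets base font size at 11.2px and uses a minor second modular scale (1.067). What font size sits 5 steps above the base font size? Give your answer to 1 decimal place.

15.5px

11.2 × 1.067⁵ = 11.2 × 1.38300 ≈ 15.49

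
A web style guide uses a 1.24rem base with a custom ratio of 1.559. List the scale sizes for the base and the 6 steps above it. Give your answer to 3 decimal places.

1.240rem, 1.933rem, 3.014rem, 4.699rem, 7.325rem, 11.420rem, 17.803rem

Step 0: 1.24rem
Step 1: 1.24 × 1.559 = 1.933
Step 2: 1.24 × 1.559² = 3.014
Step 3: 1.24 × 1.559³ = 4.699
Step 4: 1.24 × 1.559⁴ = 7.325
Step 5: 1.24 × 1.559⁵ = 11.420
Step 6: 1.24 × 1.559⁶ = 17.803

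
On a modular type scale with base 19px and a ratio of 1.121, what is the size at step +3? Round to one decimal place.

19.0 × 1.121³ = 19.0 × 1.40869 ≈ 26.77

26.8px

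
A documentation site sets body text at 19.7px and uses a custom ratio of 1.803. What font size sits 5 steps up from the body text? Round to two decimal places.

375.36px

A modular type scale is a geometric sequence: sizeₙ = base × rⁿ.
19.7 × 1.803⁵ = 19.7 × 19.05367 ≈ 375.36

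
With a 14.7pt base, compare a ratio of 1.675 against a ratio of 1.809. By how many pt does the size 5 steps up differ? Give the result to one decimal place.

91.0pt

At 1.675: 14.7 × 1.675⁵ = 193.817pt
At 1.809: 14.7 × 1.809⁵ = 284.780pt
Difference: 284.780 − 193.817 = 90.963pt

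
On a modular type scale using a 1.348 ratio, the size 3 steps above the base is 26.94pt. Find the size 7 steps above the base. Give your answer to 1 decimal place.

89.0pt

Moving from step +3 to step +7 is 4 steps up, so multiply by r⁴.
26.94 × 1.348⁴ = 26.94 × 3.30187 ≈ 88.952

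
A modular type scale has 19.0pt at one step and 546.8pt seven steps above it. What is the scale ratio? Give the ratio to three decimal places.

r⁷ = 546.8 / 19.0, so r = (546.8/19.0)^(1/7).
r = 28.7789^(1/7) ≈ 1.6160

1.616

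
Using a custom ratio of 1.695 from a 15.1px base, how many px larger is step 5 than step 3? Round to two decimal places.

Step 3: 15.1 × 1.695³ = 73.5336px
Step 5: 15.1 × 1.695⁵ = 211.2640px
Difference: 211.2640 − 73.5336 = 137.7304px

137.73px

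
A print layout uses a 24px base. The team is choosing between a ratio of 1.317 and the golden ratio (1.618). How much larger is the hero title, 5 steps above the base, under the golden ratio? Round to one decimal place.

At 1.317: 24.0 × 1.317⁵ = 95.091px
Golden ratio: 24.0 × 1.618⁵ = 266.136px
Difference: 266.136 − 95.091 = 171.045px

171.0px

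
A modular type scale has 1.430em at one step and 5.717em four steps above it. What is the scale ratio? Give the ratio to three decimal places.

The ratio satisfies 1.430 × r⁴ = 5.717, so r = (5.717 / 1.430)^(1/4).
r = 3.9979^(1/4) ≈ 1.4140

1.414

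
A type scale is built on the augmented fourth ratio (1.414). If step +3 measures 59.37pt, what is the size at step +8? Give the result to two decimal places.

Moving from step +3 to step +8 is 5 steps up, so multiply by r⁵.
59.37 × 1.414⁵ = 59.37 × 5.65258 ≈ 335.594

335.59pt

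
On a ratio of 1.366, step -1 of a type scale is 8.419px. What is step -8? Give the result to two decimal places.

0.95px

8.419 ÷ 1.366⁷ = 8.419 ÷ 8.87472 ≈ 0.949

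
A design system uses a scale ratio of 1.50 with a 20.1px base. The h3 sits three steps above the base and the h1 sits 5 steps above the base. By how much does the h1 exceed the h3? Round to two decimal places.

Step 3: 20.1 × 1.50³ = 67.8375px
Step 5: 20.1 × 1.50⁵ = 152.6344px
Difference: 152.6344 − 67.8375 = 84.7969px

84.80px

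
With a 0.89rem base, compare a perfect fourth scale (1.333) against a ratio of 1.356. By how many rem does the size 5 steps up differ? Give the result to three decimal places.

0.334rem

Perfect fourth: 0.89 × 1.333⁵ = 3.74577rem
At 1.356: 0.89 × 1.356⁵ = 4.08027rem
Difference: 4.08027 − 3.74577 = 0.33450rem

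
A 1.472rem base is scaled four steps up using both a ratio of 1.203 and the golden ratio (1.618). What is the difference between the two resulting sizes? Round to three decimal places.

At 1.203: 1.472 × 1.203⁴ = 3.08298rem
Golden ratio: 1.472 × 1.618⁴ = 10.08839rem
Difference: 10.08839 − 3.08298 = 7.00541rem

7.005rem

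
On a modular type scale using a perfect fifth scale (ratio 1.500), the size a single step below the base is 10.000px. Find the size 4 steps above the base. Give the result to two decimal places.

Moving from step -1 to step +4 is 5 steps up, so multiply by r⁵.
10.000 × 1.500⁵ = 10.000 × 7.59375 ≈ 75.938

75.94px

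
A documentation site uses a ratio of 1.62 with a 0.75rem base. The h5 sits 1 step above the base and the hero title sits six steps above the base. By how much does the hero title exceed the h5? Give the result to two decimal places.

12.34rem

Step 1: 0.75 × 1.62 = 1.2150rem
Step 6: 0.75 × 1.62⁶ = 13.5566rem
Difference: 13.5566 − 1.2150 = 12.3416rem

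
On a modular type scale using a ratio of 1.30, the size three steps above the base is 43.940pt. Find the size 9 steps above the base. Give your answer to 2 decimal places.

212.09pt

43.940 × 1.30⁶ = 43.940 × 4.82681 ≈ 212.090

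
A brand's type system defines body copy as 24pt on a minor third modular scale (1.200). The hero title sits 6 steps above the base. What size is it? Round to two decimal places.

Each step on a modular scale multiplies by the ratio, so the size n steps from the base is base × ratioⁿ.
24.0 × 1.200⁶ = 24.0 × 2.98598 ≈ 71.66

71.66pt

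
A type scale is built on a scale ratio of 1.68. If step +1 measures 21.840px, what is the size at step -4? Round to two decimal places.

The gap is -4 − (1) = -5 steps, so the factor is 1.68^-5.
21.840 ÷ 1.68⁵ = 21.840 ÷ 13.38278 ≈ 1.632

1.63px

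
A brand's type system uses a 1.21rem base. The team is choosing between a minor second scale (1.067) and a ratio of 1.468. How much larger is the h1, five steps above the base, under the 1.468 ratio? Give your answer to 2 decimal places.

Minor second: 1.21 × 1.067⁵ = 1.6734rem
At 1.468: 1.21 × 1.468⁵ = 8.2493rem
Difference: 8.2493 − 1.6734 = 6.5759rem

6.58rem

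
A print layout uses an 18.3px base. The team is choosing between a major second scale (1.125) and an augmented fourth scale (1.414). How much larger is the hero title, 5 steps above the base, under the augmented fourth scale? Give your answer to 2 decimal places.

70.47px

Major second: 18.3 × 1.125⁵ = 32.9772px
Augmented fourth: 18.3 × 1.414⁵ = 103.4423px
Difference: 103.4423 − 32.9772 = 70.4651px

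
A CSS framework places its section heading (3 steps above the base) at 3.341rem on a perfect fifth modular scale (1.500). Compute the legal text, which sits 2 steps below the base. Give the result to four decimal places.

0.4400rem

3.341 ÷ 1.500⁵ = 3.341 ÷ 7.59375 ≈ 0.4400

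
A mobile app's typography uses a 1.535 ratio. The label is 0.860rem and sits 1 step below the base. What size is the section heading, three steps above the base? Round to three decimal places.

4.775rem

0.860 × 1.535⁴ = 0.860 × 5.55180 ≈ 4.775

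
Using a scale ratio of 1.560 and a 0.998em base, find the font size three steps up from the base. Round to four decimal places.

3.7888em

Every step multiplies by the scale ratio.
0.998 × 1.560³ = 0.998 × 3.79642 ≈ 3.7888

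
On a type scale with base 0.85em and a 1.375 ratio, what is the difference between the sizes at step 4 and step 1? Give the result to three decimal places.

1.870em

Step 1: 0.85 × 1.375 = 1.16875em
Step 4: 0.85 × 1.375⁴ = 3.03829em
Difference: 3.03829 − 1.16875 = 1.86954em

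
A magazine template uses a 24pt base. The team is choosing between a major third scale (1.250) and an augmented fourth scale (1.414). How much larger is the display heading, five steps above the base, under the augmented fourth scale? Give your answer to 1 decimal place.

Major third: 24.0 × 1.250⁵ = 73.242pt
Augmented fourth: 24.0 × 1.414⁵ = 135.662pt
Difference: 135.662 − 73.242 = 62.420pt

62.4pt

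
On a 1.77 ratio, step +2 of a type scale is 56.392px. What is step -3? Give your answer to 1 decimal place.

Moving from step +2 to step -3 is 5 steps down, so divide by r⁵.
56.392 ÷ 1.77⁵ = 56.392 ÷ 17.37266 ≈ 3.246

3.2px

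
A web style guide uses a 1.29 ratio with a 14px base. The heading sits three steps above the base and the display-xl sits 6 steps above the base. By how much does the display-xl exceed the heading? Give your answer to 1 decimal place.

Step 3: 14.0 × 1.29³ = 30.054px
Step 6: 14.0 × 1.29⁶ = 64.516px
Difference: 64.516 − 30.054 = 34.462px

34.5px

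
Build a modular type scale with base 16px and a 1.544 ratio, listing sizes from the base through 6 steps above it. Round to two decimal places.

16.00px, 24.70px, 38.14px, 58.89px, 90.93px, 140.40px, 216.77px

Step 0: 16px
Step 1: 16.0 × 1.544 = 24.70
Step 2: 16.0 × 1.544² = 38.14
Step 3: 16.0 × 1.544³ = 58.89
Step 4: 16.0 × 1.544⁴ = 90.93
Step 5: 16.0 × 1.544⁵ = 140.40
Step 6: 16.0 × 1.544⁶ = 216.77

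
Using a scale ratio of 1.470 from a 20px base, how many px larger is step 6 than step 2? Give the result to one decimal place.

Step 2: 20.0 × 1.470² = 43.218px
Step 6: 20.0 × 1.470⁶ = 201.806px
Difference: 201.806 − 43.218 = 158.588px

158.6px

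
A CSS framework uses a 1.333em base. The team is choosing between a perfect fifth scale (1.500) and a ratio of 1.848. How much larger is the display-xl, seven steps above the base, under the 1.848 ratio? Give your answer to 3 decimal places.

75.341em

Perfect fifth: 1.333 × 1.500⁷ = 22.77555em
At 1.848: 1.333 × 1.848⁷ = 98.11692em
Difference: 98.11692 − 22.77555 = 75.34137em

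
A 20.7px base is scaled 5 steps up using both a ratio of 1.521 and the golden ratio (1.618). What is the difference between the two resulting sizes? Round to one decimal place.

61.0px

At 1.521: 20.7 × 1.521⁵ = 168.506px
Golden ratio: 20.7 × 1.618⁵ = 229.542px
Difference: 229.542 − 168.506 = 61.036px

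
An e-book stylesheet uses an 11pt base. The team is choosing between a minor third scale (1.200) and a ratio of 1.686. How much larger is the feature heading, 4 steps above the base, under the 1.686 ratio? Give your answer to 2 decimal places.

Minor third: 11.0 × 1.200⁴ = 22.8096pt
At 1.686: 11.0 × 1.686⁴ = 88.8839pt
Difference: 88.8839 − 22.8096 = 66.0743pt

66.07pt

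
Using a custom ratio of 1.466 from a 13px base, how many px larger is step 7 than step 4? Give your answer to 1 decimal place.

Step 4: 13.0 × 1.466⁴ = 60.045px
Step 7: 13.0 × 1.466⁷ = 189.183px
Difference: 189.183 − 60.045 = 129.138px

129.1px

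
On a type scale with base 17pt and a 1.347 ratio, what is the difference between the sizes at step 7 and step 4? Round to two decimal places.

Step 4: 17.0 × 1.347⁴ = 55.9654pt
Step 7: 17.0 × 1.347⁷ = 136.7798pt
Difference: 136.7798 − 55.9654 = 80.8144pt

80.81pt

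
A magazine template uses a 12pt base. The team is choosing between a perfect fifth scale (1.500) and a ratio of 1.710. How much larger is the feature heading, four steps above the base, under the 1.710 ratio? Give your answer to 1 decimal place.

41.9pt

Perfect fifth: 12.0 × 1.500⁴ = 60.750pt
At 1.710: 12.0 × 1.710⁴ = 102.604pt
Difference: 102.604 − 60.750 = 41.854pt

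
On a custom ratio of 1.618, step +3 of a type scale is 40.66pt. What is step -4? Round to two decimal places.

1.40pt

40.66 ÷ 1.618⁷ = 40.66 ÷ 29.03017 ≈ 1.401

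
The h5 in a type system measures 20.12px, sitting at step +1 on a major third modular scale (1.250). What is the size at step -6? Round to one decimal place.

20.12 ÷ 1.250⁷ = 20.12 ÷ 4.76837 ≈ 4.219

4.2px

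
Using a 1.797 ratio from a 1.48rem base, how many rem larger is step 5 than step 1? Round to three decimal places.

Step 1: 1.48 × 1.797 = 2.65956rem
Step 5: 1.48 × 1.797⁵ = 27.73334rem
Difference: 27.73334 − 2.65956 = 25.07378rem

25.074rem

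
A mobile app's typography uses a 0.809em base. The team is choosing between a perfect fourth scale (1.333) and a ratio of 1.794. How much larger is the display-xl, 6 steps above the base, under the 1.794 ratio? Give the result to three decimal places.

Perfect fourth: 0.809 × 1.333⁶ = 4.53868em
At 1.794: 0.809 × 1.794⁶ = 26.97014em
Difference: 26.97014 − 4.53868 = 22.43146em

22.431em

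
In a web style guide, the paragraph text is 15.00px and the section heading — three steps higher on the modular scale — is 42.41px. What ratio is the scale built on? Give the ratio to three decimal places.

The ratio satisfies 15.00 × r³ = 42.41, so r = (42.41 / 15.00)^(1/3).
r = 2.8273^(1/3) ≈ 1.4140

1.414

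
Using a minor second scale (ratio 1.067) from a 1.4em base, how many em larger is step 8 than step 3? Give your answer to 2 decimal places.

Step 3: 1.4 × 1.067³ = 1.7007em
Step 8: 1.4 × 1.067⁸ = 2.3520em
Difference: 2.3520 − 1.7007 = 0.6513em

0.65em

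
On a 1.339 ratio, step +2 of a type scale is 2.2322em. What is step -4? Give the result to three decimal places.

0.387em

2.2322 ÷ 1.339⁶ = 2.2322 ÷ 5.76346 ≈ 0.387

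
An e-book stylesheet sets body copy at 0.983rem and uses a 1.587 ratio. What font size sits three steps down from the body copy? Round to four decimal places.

Every step multiplies by the scale ratio.
0.983 ÷ 1.587³ = 0.983 ÷ 3.99697 ≈ 0.2459

0.2459rem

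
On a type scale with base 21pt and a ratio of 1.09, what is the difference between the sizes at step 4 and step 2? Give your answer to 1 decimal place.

Step 2: 21.0 × 1.09² = 24.950pt
Step 4: 21.0 × 1.09⁴ = 29.643pt
Difference: 29.643 − 24.950 = 4.693pt

4.7pt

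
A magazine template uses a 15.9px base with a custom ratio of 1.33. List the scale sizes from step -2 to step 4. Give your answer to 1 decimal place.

9.0px, 12.0px, 15.9px, 21.1px, 28.1px, 37.4px, 49.8px

Step -2: 15.9 ÷ 1.33² = 9.0
Step -1: 15.9 ÷ 1.33 = 12.0
Step 0: 15.9px
Step 1: 15.9 × 1.33 = 21.1
Step 2: 15.9 × 1.33² = 28.1
Step 3: 15.9 × 1.33³ = 37.4
Step 4: 15.9 × 1.33⁴ = 49.8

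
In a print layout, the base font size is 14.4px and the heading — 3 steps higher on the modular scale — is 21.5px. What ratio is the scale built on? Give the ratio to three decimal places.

1.143

r³ = 21.5 / 14.4, so r = (21.5/14.4)^(1/3).
r = 1.4931^(1/3) ≈ 1.1429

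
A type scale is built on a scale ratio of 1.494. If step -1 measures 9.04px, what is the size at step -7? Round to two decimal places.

0.81px

Moving from step -1 to step -7 is 6 steps down, so divide by r⁶.
9.04 ÷ 1.494⁶ = 9.04 ÷ 11.11997 ≈ 0.813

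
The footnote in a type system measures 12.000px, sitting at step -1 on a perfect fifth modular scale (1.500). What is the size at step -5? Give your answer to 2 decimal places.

12.000 ÷ 1.500⁴ = 12.000 ÷ 5.06250 ≈ 2.370

2.37px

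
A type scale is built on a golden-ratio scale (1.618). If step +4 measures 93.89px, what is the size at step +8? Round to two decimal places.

643.48px

The gap is 8 − (4) = 4 steps, so the factor is 1.618^4.
93.89 × 1.618⁴ = 93.89 × 6.85353 ≈ 643.478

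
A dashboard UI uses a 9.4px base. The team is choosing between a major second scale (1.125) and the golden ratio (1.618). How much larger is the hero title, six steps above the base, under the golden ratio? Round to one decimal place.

Major second: 9.4 × 1.125⁶ = 19.056px
Golden ratio: 9.4 × 1.618⁶ = 168.655px
Difference: 168.655 − 19.056 = 149.599px

149.6px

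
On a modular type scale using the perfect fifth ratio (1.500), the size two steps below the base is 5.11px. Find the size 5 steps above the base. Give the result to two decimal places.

87.31px

Moving from step -2 to step +5 is 7 steps up, so multiply by r⁷.
5.11 × 1.500⁷ = 5.11 × 17.08594 ≈ 87.309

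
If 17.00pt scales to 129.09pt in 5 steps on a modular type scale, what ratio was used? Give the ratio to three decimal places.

1.500

The ratio satisfies 17.00 × r⁵ = 129.09, so r = (129.09 / 17.00)^(1/5).
r = 7.5935^(1/5) ≈ 1.5000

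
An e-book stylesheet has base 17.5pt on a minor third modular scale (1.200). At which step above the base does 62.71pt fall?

1.200ⁿ = 62.71 / 17.5 = 3.5834
n = ln(3.5834) / ln(1.200) = 1.2763 / 0.1823 ≈ 7.00

7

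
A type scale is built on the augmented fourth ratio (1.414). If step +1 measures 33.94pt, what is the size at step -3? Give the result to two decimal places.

8.49pt

The gap is -3 − (1) = -4 steps, so the factor is 1.414^-4.
33.94 ÷ 1.414⁴ = 33.94 ÷ 3.99758 ≈ 8.490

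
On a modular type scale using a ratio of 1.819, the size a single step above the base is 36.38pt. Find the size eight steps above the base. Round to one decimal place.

Moving from step +1 to step +8 is 7 steps up, so multiply by r⁷.
36.38 × 1.819⁷ = 36.38 × 65.89142 ≈ 2397.130

2397.1pt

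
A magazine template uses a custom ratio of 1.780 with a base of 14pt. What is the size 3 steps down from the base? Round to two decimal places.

2.48pt

Each step on a modular scale multiplies by the ratio, so the size n steps from the base is base × ratioⁿ.
14.0 ÷ 1.780³ = 14.0 ÷ 5.63975 ≈ 2.48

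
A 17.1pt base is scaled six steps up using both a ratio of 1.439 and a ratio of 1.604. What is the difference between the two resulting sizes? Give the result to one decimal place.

At 1.439: 17.1 × 1.439⁶ = 151.831pt
At 1.604: 17.1 × 1.604⁶ = 291.221pt
Difference: 291.221 − 151.831 = 139.390pt

139.4pt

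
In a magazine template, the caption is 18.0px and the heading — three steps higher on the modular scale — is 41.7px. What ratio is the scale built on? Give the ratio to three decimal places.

1.323

The ratio satisfies 18.0 × r³ = 41.7, so r = (41.7 / 18.0)^(1/3).
r = 2.3167^(1/3) ≈ 1.3232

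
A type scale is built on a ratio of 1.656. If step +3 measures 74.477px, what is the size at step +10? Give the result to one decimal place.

2543.6px

Moving from step +3 to step +10 is 7 steps up, so multiply by r⁷.
74.477 × 1.656⁷ = 74.477 × 34.15249 ≈ 2543.575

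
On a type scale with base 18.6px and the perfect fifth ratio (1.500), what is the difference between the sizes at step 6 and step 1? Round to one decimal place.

Step 1: 18.6 × 1.500 = 27.900px
Step 6: 18.6 × 1.500⁶ = 211.866px
Difference: 211.866 − 27.900 = 183.966px

184.0px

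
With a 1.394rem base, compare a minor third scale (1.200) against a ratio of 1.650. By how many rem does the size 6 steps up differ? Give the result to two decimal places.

Minor third: 1.394 × 1.200⁶ = 4.1625rem
At 1.650: 1.394 × 1.650⁶ = 28.1298rem
Difference: 28.1298 − 4.1625 = 23.9673rem

23.97rem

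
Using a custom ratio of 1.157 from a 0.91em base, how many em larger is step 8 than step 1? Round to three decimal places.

1.869em

Step 1: 0.91 × 1.157 = 1.05287em
Step 8: 0.91 × 1.157⁸ = 2.92219em
Difference: 2.92219 − 1.05287 = 1.86932em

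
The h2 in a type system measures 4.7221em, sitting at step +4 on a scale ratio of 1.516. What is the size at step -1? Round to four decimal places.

Moving from step +4 to step -1 is 5 steps down, so divide by r⁵.
4.7221 ÷ 1.516⁵ = 4.7221 ÷ 8.00748 ≈ 0.5897

0.5897em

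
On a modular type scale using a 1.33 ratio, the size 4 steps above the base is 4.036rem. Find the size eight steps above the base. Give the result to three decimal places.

4.036 × 1.33⁴ = 4.036 × 3.12901 ≈ 12.629

12.629rem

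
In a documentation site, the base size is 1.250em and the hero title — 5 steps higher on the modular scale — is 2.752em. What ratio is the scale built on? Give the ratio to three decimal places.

The ratio satisfies 1.250 × r⁵ = 2.752, so r = (2.752 / 1.250)^(1/5).
r = 2.2016^(1/5) ≈ 1.1710

1.171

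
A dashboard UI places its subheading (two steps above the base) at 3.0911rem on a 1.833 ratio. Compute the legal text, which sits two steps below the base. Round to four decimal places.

3.0911 ÷ 1.833⁴ = 3.0911 ÷ 11.28885 ≈ 0.2738

0.2738rem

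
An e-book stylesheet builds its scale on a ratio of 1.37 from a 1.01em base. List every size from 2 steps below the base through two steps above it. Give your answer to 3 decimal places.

0.538em, 0.737em, 1.010em, 1.384em, 1.896em

Step -2: 1.01 ÷ 1.37² = 0.538
Step -1: 1.01 ÷ 1.37 = 0.737
Step 0: 1.01em
Step 1: 1.01 × 1.37 = 1.384
Step 2: 1.01 × 1.37² = 1.896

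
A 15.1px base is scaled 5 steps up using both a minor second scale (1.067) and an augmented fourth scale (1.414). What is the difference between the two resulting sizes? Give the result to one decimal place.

64.5px

Minor second: 15.1 × 1.067⁵ = 20.883px
Augmented fourth: 15.1 × 1.414⁵ = 85.354px
Difference: 85.354 − 20.883 = 64.471px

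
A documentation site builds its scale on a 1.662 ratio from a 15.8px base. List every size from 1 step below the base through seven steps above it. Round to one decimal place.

9.5px, 15.8px, 26.3px, 43.6px, 72.5px, 120.6px, 200.4px, 333.0px, 553.4px

Step -1: 15.8 ÷ 1.662 = 9.5
Step 0: 15.8px
Step 1: 15.8 × 1.662 = 26.3
Step 2: 15.8 × 1.662² = 43.6
Step 3: 15.8 × 1.662³ = 72.5
Step 4: 15.8 × 1.662⁴ = 120.6
Step 5: 15.8 × 1.662⁵ = 200.4
Step 6: 15.8 × 1.662⁶ = 333.0
Step 7: 15.8 × 1.662⁷ = 553.4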